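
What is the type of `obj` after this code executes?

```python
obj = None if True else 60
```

Ternary: condition is True, if branch (None) taken → NoneType

NoneType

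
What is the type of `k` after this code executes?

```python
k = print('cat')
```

print() returns None

NoneType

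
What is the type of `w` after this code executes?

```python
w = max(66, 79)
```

max() of ints returns int

int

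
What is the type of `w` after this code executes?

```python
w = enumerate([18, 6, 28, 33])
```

enumerate() returns an enumerate iterator object

enumerate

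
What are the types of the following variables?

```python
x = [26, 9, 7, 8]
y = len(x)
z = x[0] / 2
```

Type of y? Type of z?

len() returns int; int / int returns float

int, float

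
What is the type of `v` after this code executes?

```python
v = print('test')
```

print() returns None

NoneType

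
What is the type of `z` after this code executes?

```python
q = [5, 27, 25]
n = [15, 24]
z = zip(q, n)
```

zip() returns a zip iterator object

zip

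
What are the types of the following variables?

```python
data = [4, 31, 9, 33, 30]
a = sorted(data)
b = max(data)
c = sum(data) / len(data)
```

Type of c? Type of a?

int / int returns float; sorted() returns list

float, list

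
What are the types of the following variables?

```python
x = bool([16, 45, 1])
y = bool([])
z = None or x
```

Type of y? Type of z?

bool() returns bool; None or <bool> returns the bool

bool, bool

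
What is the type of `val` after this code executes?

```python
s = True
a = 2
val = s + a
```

bool + int returns int (True is 1, so 1 + 2 = 3)

int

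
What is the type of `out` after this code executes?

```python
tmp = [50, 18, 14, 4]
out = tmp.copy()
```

list.copy() returns list

list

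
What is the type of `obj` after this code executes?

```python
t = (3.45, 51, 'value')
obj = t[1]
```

Index 1 of tuple is 51 which is int

int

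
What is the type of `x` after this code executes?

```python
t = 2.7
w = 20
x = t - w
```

float - int returns float (2.7 - 20 = -17.3)

float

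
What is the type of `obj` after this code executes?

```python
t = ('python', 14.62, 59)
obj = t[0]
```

Index 0 of tuple is 'python' which is str

str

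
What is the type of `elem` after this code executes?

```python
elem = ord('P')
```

ord() returns int (Unicode code point)

int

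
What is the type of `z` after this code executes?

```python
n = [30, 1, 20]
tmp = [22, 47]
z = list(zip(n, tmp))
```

list(zip(...)) returns a list of tuples

list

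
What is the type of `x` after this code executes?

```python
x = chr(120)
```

chr() returns str (single character)

str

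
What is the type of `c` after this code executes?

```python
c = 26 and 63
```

'and' returns the last value when all truthy (63, which is int)

int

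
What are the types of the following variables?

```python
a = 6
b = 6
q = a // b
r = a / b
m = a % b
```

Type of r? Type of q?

int / int returns float; int // int returns int

float, int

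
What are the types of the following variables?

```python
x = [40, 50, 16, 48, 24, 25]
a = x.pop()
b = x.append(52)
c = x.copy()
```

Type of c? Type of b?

list.copy() returns list; list.append() returns None

list, NoneType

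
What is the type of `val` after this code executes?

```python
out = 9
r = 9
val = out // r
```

int // int returns int (9 // 9 = 1)

int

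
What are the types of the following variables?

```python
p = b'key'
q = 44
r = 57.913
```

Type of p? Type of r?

p is bytes; r is float

bytes, float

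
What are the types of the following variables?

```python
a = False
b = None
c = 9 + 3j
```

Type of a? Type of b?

a is bool; b is NoneType

bool, NoneType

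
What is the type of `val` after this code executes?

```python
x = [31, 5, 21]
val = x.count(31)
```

list.count() returns int

int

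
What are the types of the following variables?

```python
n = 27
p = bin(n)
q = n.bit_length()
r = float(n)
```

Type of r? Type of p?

float() returns float; bin() returns str

float, str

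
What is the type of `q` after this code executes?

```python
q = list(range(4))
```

list(range(...)) returns list

list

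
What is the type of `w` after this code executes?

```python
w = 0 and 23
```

'and' returns the first falsy value (0, which is int)

int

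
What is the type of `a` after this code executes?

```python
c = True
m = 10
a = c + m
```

bool + int returns int (True is 1, so 1 + 10 = 11)

int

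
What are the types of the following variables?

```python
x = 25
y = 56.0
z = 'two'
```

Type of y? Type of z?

y is float; z is str

float, str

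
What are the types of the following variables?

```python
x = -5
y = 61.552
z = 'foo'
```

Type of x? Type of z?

x is int; z is str

int, str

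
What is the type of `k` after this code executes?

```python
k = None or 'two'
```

'or' with None returns the other value ('two', str)

str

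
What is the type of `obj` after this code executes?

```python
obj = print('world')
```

print() returns None

NoneType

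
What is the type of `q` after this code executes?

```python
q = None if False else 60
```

Ternary: condition is False, else branch (60) taken → int

int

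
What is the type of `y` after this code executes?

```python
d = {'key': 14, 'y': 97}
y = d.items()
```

dict.items() returns a dict_items view

dict_items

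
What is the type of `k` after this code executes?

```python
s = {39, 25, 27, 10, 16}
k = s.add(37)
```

set.add() returns None (mutates in place)

NoneType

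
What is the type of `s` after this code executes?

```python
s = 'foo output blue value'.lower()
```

str.lower() returns str

str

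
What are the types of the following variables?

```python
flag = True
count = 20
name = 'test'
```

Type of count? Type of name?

count is int; name is str

int, str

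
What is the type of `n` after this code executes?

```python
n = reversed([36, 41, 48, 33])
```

reversed() on a list returns a list_reverseiterator

list_reverseiterator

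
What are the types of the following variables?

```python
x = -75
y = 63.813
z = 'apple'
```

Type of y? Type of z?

y is float; z is str

float, str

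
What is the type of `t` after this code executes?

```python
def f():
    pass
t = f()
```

A function with no return statement returns None

NoneType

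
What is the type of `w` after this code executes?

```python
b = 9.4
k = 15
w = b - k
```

float - int returns float (9.4 - 15 = -5.6)

float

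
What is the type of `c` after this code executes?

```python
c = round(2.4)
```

round() with no ndigits arg returns int

int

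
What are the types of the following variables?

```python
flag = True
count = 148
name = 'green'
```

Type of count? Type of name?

count is int; name is str

int, str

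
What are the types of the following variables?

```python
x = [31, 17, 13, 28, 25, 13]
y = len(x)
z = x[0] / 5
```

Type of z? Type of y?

int / int returns float; len() returns int

float, int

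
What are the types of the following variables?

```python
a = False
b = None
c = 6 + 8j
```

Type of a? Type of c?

a is bool; c is complex

bool, complex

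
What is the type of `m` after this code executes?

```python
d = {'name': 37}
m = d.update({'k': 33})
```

dict.update() returns None

NoneType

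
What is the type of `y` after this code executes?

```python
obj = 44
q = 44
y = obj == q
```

Equality comparison returns bool

bool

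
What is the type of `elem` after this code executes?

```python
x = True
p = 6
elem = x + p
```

bool + int returns int (True is 1, so 1 + 6 = 7)

int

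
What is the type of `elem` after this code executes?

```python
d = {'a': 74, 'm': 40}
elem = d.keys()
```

.keys() returns a dict_keys view object

dict_keys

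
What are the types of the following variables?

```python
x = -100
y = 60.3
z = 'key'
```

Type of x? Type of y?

x is int; y is float

int, float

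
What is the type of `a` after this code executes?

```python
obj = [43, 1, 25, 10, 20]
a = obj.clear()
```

list.clear() returns None

NoneType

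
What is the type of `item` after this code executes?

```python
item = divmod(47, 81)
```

divmod() returns a tuple (quotient, remainder)

tuple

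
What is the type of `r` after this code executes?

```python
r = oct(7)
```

oct() returns str representation

str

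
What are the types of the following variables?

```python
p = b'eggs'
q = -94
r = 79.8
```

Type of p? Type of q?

p is bytes; q is int

bytes, int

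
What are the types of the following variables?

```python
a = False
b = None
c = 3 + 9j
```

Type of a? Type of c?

a is bool; c is complex

bool, complex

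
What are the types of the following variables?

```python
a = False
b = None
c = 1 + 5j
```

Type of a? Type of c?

a is bool; c is complex

bool, complex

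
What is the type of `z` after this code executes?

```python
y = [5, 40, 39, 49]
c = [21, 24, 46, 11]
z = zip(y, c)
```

zip() returns a zip iterator object

zip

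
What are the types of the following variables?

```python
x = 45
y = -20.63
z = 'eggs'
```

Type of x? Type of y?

x is int; y is float

int, float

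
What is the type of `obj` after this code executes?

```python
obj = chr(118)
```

chr() returns str (single character)

str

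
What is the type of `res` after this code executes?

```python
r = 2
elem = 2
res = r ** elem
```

int ** positive int returns int (2 ** 2 = 4)

int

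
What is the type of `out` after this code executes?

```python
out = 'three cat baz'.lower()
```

str.lower() returns str

str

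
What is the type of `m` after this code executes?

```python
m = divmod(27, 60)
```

divmod() returns a tuple (quotient, remainder)

tuple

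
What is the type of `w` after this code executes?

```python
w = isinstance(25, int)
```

isinstance() returns bool

bool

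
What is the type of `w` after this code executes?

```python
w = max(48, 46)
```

max() of ints returns int

int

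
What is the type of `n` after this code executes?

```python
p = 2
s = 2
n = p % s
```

int % int returns int (2 % 2 = 0)

int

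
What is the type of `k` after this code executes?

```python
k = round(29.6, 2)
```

round() with ndigits arg returns float

float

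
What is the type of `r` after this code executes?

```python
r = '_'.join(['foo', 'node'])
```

str.join() returns str

str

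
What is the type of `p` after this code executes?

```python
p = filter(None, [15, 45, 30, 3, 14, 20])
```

filter() returns a filter iterator object

filter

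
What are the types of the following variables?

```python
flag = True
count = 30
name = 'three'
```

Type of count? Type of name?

count is int; name is str

int, str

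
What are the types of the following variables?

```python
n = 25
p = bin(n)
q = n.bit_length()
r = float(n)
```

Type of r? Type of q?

float() returns float; int.bit_length() returns int

float, int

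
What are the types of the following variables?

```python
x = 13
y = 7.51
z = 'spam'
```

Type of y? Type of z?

y is float; z is str

float, str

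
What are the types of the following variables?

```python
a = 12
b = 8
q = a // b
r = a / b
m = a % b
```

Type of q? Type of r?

int // int returns int; int / int returns float

int, float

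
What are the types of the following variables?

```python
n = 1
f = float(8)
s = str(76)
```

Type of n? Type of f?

n is int; f is float

int, float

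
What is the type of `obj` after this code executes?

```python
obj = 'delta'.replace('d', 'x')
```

str.replace() returns str

str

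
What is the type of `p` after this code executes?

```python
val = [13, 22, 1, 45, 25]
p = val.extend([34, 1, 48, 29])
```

list.extend() returns None

NoneType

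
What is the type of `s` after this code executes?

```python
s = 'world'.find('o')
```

str.find() returns int (index, or -1)

int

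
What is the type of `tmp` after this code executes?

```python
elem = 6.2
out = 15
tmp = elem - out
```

float - int returns float (6.2 - 15 = -8.8)

float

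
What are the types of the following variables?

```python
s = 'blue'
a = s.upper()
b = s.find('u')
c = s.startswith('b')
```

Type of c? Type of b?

str.startswith() returns bool; str.find() returns int

bool, int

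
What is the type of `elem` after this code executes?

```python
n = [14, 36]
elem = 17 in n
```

'in' operator returns bool

bool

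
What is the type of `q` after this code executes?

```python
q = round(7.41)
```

round() with no ndigits arg returns int

int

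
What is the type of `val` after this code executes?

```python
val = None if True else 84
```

Ternary: condition is True, if branch (None) taken → NoneType

NoneType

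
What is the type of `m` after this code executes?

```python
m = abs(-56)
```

abs() of int returns int

int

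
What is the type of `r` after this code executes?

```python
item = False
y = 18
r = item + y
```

bool + int returns int (False is 0, so 0 + 18 = 18)

int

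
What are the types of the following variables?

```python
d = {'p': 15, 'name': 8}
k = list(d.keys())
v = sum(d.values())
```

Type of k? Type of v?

list(...) returns list; sum of int values returns int

list, int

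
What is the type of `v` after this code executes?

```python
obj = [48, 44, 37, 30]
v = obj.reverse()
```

list.reverse() returns None

NoneType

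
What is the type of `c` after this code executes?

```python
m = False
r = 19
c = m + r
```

bool + int returns int (False is 0, so 0 + 19 = 19)

int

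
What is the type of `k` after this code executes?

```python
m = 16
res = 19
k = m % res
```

int % int returns int (16 % 19 = 16)

int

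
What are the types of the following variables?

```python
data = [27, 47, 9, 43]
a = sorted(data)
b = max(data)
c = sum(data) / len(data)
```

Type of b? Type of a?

max of ints returns int; sorted() returns list

int, list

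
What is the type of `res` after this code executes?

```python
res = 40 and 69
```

'and' returns the last value when all truthy (69, which is int)

int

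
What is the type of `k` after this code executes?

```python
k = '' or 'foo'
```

'or' returns first truthy value ('foo', which is str)

str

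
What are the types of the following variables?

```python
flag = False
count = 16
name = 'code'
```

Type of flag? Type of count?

flag is bool; count is int

bool, int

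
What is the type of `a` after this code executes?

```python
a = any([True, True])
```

any() returns bool

bool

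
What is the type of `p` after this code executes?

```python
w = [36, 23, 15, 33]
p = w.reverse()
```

list.reverse() returns None

NoneType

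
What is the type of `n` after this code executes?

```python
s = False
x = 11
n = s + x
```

bool + int returns int (False is 0, so 0 + 11 = 11)

int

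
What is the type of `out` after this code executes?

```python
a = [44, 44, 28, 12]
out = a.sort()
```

list.sort() returns None (sorts in place)

NoneType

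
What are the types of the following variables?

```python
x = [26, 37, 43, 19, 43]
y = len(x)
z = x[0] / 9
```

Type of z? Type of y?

int / int returns float; len() returns int

float, int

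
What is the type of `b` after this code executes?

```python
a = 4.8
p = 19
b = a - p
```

float - int returns float (4.8 - 19 = -14.2)

float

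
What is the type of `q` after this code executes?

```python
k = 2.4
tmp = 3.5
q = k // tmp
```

float // float returns float (floor division preserves float type)

float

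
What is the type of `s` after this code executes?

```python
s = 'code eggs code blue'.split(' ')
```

str.split() returns list

list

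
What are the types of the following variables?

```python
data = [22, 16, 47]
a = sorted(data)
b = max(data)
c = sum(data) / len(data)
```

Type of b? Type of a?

max of ints returns int; sorted() returns list

int, list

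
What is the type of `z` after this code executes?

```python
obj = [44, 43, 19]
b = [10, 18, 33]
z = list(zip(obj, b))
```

list(zip(...)) returns a list of tuples

list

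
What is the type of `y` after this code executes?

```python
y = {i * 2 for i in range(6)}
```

A set comprehension {expr for x in iterable} produces a set

set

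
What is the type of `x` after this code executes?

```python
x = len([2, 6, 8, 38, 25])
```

len() always returns int

int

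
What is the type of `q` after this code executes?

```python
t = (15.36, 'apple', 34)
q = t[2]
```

Index 2 of tuple is 34 which is int

int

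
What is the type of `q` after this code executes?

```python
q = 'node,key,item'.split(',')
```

str.split() returns list

list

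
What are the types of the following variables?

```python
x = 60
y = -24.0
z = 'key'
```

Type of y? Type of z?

y is float; z is str

float, str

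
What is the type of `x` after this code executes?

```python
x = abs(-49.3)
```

abs() of float returns float

float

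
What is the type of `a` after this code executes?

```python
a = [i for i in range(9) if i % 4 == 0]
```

A list comprehension [...] produces a list

list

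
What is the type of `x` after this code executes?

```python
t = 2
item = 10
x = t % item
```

int % int returns int (2 % 10 = 2)

int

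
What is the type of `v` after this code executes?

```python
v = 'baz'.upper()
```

str.upper() returns str

str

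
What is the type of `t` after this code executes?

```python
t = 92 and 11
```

'and' returns the last value when all truthy (11, which is int)

int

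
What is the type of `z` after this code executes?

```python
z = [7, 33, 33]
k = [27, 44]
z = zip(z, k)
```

zip() returns a zip iterator object

zip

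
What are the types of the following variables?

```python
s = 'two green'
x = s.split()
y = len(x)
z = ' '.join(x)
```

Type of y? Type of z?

len() returns int; str.join() returns str

int, str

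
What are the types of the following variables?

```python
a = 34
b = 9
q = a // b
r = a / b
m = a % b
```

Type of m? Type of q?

int % int returns int; int // int returns int

int, int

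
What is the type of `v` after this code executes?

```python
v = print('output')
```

print() returns None

NoneType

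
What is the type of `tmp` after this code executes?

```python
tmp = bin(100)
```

bin() returns str representation

str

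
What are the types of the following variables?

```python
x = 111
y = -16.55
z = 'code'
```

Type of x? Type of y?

x is int; y is float

int, float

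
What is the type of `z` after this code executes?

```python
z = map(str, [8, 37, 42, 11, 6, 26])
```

map() returns a map iterator object

map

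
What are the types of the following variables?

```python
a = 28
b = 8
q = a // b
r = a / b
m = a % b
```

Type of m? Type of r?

int % int returns int; int / int returns float

int, float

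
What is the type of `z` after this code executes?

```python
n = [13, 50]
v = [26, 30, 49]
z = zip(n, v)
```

zip() returns a zip iterator object

zip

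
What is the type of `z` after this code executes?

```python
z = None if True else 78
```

Ternary: condition is True, if branch (None) taken → NoneType

NoneType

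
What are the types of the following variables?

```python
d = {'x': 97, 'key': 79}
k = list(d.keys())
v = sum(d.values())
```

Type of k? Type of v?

list(...) returns list; sum of int values returns int

list, int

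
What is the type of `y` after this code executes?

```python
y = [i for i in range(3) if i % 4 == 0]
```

A list comprehension [...] produces a list

list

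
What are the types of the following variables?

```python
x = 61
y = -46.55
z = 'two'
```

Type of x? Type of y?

x is int; y is float

int, float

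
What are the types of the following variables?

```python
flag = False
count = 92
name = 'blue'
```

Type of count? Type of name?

count is int; name is str

int, str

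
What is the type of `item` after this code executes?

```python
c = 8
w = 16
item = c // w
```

int // int returns int (8 // 16 = 0)

int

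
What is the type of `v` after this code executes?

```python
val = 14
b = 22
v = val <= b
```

Comparison operators return bool

bool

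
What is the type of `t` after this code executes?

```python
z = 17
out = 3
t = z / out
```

int / int always returns float in Python 3 (17 / 3 = 5.66667)

float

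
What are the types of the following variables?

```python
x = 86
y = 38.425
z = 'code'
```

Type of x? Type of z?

x is int; z is str

int, str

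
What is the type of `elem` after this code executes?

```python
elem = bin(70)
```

bin() returns str representation

str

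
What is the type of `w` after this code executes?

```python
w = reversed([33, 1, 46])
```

reversed() on a list returns a list_reverseiterator

list_reverseiterator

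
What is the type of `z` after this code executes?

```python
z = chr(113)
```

chr() returns str (single character)

str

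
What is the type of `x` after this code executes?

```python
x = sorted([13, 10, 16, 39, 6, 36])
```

sorted() always returns list

list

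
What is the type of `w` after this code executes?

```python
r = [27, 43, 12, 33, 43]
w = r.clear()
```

list.clear() returns None

NoneType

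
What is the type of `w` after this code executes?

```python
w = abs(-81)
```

abs() of int returns int

int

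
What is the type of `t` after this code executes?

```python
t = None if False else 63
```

Ternary: condition is False, else branch (63) taken → int

int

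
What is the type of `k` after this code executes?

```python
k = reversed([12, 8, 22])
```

reversed() on a list returns a list_reverseiterator

list_reverseiterator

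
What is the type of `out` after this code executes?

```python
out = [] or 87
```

'or' returns first truthy value (87, which is int)

int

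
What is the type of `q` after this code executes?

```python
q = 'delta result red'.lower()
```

str.lower() returns str

str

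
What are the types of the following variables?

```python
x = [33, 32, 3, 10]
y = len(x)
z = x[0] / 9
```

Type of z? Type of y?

int / int returns float; len() returns int

float, int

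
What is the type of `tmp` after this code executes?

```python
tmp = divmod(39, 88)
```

divmod() returns a tuple (quotient, remainder)

tuple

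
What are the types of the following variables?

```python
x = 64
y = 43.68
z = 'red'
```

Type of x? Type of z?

x is int; z is str

int, str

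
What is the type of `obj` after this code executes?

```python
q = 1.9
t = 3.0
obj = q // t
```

float // float returns float (floor division preserves float type)

float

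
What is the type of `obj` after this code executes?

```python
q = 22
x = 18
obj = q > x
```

Comparison operators return bool

bool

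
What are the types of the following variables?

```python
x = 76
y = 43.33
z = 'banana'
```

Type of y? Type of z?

y is float; z is str

float, str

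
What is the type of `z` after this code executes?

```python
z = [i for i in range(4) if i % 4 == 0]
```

A list comprehension [...] produces a list

list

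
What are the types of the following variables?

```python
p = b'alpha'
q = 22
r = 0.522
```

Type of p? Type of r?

p is bytes; r is float

bytes, float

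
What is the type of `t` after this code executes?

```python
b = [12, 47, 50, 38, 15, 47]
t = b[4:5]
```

Slicing a list always returns a list

list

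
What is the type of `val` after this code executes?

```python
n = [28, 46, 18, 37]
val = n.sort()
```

list.sort() returns None (sorts in place)

NoneType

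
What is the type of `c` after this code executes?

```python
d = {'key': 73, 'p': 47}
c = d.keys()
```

.keys() returns a dict_keys view object

dict_keys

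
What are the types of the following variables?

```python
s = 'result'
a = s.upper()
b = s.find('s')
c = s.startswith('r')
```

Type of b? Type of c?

str.find() returns int; str.startswith() returns bool

int, bool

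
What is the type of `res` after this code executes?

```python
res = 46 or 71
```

'or' returns the first truthy value (46, which is int)

int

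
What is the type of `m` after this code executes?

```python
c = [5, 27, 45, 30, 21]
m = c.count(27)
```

list.count() returns int

int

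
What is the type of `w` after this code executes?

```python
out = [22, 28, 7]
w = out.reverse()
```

list.reverse() returns None

NoneType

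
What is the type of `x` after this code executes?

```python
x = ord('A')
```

ord() returns int (Unicode code point)

int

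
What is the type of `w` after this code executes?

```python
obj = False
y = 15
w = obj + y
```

bool + int returns int (False is 0, so 0 + 15 = 15)

int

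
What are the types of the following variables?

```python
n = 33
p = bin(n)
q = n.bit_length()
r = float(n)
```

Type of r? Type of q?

float() returns float; int.bit_length() returns int

float, int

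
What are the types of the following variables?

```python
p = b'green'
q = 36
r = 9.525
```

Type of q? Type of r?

q is int; r is float

int, float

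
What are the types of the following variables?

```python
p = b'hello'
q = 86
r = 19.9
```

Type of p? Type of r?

p is bytes; r is float

bytes, float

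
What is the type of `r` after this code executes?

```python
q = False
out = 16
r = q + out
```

bool + int returns int (False is 0, so 0 + 16 = 16)

int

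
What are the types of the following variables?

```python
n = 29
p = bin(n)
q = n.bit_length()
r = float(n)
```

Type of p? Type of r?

bin() returns str; float() returns float

str, float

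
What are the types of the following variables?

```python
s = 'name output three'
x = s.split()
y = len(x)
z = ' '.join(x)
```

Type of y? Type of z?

len() returns int; str.join() returns str

int, str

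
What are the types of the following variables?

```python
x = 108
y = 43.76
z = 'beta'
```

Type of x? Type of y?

x is int; y is float

int, float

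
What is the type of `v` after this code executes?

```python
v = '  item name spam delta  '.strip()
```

str.strip() returns str

str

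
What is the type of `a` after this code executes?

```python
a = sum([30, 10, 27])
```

sum() of ints returns int

int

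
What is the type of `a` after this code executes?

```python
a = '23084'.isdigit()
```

str.isdigit() returns bool

bool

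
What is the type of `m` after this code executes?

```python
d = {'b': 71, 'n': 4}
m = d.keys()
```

.keys() returns a dict_keys view object

dict_keys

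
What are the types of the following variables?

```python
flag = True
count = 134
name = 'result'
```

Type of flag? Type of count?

flag is bool; count is int

bool, int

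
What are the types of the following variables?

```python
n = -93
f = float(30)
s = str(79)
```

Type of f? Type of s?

f is float; s is str

float, str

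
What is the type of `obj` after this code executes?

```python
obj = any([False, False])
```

any() returns bool

bool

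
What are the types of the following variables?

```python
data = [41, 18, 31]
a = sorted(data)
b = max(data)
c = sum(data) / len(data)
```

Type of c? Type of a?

int / int returns float; sorted() returns list

float, list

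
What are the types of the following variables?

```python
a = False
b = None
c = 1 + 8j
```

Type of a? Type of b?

a is bool; b is NoneType

bool, NoneType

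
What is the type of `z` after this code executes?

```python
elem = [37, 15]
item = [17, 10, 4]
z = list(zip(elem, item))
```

list(zip(...)) returns a list of tuples

list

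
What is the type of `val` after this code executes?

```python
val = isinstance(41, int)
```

isinstance() returns bool

bool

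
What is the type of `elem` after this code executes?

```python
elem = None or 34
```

'or' with None returns the other value (34, int)

int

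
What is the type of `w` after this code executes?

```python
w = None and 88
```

'and' returns first falsy value (None)

NoneType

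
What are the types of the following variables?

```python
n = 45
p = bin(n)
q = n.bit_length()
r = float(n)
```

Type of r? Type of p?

float() returns float; bin() returns str

float, str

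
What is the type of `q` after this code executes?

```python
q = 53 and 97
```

'and' returns the last value when all truthy (97, which is int)

int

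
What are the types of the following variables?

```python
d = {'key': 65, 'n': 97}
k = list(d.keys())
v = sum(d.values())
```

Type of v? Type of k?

sum of int values returns int; list(...) returns list

int, list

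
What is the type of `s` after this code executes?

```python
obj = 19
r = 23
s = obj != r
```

Comparison operators return bool

bool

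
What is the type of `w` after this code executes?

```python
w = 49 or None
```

'or' returns first truthy value (49, int)

int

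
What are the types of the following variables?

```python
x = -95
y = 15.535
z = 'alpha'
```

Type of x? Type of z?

x is int; z is str

int, str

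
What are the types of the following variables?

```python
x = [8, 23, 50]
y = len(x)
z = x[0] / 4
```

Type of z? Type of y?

int / int returns float; len() returns int

float, int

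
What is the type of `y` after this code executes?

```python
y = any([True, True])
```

any() returns bool

bool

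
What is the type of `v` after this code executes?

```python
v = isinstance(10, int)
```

isinstance() returns bool

bool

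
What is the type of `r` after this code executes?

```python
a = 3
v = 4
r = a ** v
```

int ** positive int returns int (3 ** 4 = 81)

int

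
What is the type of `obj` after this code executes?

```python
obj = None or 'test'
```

'or' with None returns the other value ('test', str)

str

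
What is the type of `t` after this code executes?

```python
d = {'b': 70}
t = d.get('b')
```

dict.get() returns the value (int) when key is found

int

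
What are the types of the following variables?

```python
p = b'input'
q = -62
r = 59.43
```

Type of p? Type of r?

p is bytes; r is float

bytes, float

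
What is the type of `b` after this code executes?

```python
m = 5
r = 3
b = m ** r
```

int ** positive int returns int (5 ** 3 = 125)

int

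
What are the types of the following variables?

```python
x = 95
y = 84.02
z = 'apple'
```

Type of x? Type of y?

x is int; y is float

int, float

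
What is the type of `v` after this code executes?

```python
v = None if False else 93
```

Ternary: condition is False, else branch (93) taken → int

int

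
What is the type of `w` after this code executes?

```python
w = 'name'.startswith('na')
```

str.startswith() returns bool

bool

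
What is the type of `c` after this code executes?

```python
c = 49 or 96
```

'or' returns the first truthy value (49, which is int)

int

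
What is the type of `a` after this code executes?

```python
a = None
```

None has type NoneType

NoneType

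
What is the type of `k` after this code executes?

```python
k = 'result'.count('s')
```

str.count() returns int

int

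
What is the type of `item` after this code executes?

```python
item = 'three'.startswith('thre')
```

str.startswith() returns bool

bool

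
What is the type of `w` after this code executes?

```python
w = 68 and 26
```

'and' returns the last value when all truthy (26, which is int)

int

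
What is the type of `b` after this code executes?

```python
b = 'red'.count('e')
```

str.count() returns int

int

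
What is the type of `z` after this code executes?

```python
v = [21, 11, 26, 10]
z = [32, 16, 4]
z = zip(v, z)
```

zip() returns a zip iterator object

zip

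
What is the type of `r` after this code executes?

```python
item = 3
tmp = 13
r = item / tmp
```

int / int always returns float in Python 3 (3 / 13 = 0.230769)

float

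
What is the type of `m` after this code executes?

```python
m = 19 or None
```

'or' returns first truthy value (19, int)

int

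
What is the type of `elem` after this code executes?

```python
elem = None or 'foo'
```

'or' with None returns the other value ('foo', str)

str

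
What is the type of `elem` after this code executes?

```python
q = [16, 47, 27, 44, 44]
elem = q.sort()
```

list.sort() returns None (sorts in place)

NoneType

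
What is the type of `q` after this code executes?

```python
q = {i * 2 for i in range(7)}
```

A set comprehension {expr for x in iterable} produces a set

set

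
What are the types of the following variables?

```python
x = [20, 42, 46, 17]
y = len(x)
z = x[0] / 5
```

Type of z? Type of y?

int / int returns float; len() returns int

float, int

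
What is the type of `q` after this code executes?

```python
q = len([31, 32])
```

len() always returns int

int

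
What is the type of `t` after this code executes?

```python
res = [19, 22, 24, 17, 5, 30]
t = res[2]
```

Indexing a list of ints returns int (res[2] = 24)

int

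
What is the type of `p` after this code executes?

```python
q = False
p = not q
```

'not' always returns bool

bool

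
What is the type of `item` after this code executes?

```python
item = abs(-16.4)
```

abs() of float returns float

float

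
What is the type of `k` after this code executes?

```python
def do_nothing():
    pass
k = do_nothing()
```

A function with no return statement returns None

NoneType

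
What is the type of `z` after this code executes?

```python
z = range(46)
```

range() returns a range object

range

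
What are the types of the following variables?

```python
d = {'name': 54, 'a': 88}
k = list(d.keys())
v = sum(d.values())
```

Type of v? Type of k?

sum of int values returns int; list(...) returns list

int, list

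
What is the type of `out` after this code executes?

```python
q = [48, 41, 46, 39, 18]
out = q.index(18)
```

list.index() returns int

int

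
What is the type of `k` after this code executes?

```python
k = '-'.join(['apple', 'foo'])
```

str.join() returns str

str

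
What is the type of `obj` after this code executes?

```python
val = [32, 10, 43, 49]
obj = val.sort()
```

list.sort() returns None (sorts in place)

NoneType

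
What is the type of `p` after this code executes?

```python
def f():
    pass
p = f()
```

A function with no return statement returns None

NoneType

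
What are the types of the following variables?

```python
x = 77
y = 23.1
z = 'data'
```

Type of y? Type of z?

y is float; z is str

float, str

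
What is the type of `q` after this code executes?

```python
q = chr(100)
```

chr() returns str (single character)

str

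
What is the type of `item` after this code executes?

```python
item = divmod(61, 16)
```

divmod() returns a tuple (quotient, remainder)

tuple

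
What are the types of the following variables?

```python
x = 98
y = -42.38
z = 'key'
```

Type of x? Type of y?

x is int; y is float

int, float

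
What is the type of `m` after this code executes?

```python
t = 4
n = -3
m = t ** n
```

int ** negative int returns float

float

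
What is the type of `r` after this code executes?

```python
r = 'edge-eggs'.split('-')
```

str.split() returns list

list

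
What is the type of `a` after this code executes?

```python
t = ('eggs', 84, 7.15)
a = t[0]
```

Index 0 of tuple is 'eggs' which is str

str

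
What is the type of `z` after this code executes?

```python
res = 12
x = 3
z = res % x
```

int % int returns int (12 % 3 = 0)

int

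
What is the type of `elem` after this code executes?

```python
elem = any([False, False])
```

any() returns bool

bool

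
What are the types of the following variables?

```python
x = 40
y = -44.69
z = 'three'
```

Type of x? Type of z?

x is int; z is str

int, str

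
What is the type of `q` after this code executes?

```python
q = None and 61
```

'and' returns first falsy value (None)

NoneType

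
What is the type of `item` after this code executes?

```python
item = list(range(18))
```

list(range(...)) returns list

list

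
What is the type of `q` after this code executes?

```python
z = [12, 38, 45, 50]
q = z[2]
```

Indexing a list of ints returns int (z[2] = 45)

int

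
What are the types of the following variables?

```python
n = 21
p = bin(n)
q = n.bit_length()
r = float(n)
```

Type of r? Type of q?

float() returns float; int.bit_length() returns int

float, int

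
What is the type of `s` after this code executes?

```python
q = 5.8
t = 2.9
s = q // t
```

float // float returns float (floor division preserves float type)

float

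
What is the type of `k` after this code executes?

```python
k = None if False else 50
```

Ternary: condition is False, else branch (50) taken → int

int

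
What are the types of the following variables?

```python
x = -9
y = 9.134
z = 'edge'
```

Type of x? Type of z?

x is int; z is str

int, str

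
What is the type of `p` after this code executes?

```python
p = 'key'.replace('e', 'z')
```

str.replace() returns str

str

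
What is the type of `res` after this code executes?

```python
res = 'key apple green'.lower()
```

str.lower() returns str

str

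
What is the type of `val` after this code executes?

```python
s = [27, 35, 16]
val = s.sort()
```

list.sort() returns None (sorts in place)

NoneType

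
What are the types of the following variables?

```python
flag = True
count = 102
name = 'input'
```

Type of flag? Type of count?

flag is bool; count is int

bool, int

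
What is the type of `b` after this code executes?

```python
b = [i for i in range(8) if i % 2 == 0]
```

A list comprehension [...] produces a list

list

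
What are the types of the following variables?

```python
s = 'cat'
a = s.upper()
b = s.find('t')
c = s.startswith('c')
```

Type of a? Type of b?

str.upper() returns str; str.find() returns int

str, int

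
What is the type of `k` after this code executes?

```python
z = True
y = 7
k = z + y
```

bool + int returns int (True is 1, so 1 + 7 = 8)

int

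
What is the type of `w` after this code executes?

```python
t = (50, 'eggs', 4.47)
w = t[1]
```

Index 1 of tuple is 'eggs' which is str

str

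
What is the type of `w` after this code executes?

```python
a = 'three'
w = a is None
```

'is' comparison returns bool

bool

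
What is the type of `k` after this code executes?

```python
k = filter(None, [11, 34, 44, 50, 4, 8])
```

filter() returns a filter iterator object

filter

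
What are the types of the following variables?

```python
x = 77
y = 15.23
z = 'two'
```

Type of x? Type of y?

x is int; y is float

int, float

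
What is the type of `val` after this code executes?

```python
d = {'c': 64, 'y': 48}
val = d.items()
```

dict.items() returns a dict_items view

dict_items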